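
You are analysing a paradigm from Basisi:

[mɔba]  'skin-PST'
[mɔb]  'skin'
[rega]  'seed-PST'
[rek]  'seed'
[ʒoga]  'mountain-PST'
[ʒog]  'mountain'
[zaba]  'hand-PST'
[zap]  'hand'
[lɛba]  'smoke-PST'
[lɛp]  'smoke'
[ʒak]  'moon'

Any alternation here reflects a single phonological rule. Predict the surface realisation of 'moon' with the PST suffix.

The root 'seed' surfaces as [rega] and [rek], with a stem-final [g] ~ [k] alternation.
But 'mountain' keeps [g] in both environments ([ʒoga], [ʒog]), so there is no rule changing /g/ to [k] in isolation.
The alternation reflects intervocalic voicing: voiceless stops become voiced between vowels. /k/ is underlying.
The one attested form of 'moon', [ʒak], shows underlying /ʒak/. Applying the same rule between vowels gives [ʒaga].

[ʒaga]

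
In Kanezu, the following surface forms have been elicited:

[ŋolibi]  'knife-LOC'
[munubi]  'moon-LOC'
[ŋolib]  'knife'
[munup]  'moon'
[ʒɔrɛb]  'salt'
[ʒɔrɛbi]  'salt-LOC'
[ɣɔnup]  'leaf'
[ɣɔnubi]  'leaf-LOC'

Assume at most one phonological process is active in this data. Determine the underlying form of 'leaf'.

'leaf' shows [b] ~ [p] at the end of the stem ([ɣɔnubi] vs [ɣɔnup]).
The stem 'knife' ([ŋolibi], [ŋolib]) shows [b] unchanged in both environments, so [b] cannot be basic with [p] derived in isolation.
The underlying segment must be /p/; voiceless stops become voiced between vowels, yielding [b] there.
Hence 'leaf' is /ɣɔnup/ underlyingly.

/ɣɔnup/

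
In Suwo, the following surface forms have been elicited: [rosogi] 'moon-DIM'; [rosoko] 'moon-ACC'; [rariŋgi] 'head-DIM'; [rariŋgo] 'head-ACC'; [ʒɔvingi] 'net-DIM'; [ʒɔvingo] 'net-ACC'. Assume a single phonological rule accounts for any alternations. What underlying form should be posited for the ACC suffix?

/-ko/

The ACC suffix surfaces as [-go] and [-ko], depending on the final segment of the stem.
By contrast the DIM suffix keeps its initial [g] throughout — that segment must be underlying.
The ACC suffix is therefore /-ko/ underlyingly, with post-nasal voicing: voiceless stops become voiced after a nasal.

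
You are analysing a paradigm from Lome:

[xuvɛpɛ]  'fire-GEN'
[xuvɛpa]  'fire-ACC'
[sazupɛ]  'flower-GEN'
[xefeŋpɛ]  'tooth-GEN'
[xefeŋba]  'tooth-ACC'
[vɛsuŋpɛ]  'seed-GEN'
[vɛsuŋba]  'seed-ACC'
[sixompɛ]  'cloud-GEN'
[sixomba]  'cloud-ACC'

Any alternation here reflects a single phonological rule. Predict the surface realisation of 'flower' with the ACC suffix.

[sazupa]

The ACC suffix surfaces as [-ba] and [-pa], depending on the final segment of the stem.
By contrast the GEN suffix keeps its initial [p] throughout — that segment must be underlying.
So the underlying form is /-ba/, and voiced stops become voiceless after a vowel.
After 'flower', which ends in a vowel, the suffix surfaces as [-pa], giving [sazupa].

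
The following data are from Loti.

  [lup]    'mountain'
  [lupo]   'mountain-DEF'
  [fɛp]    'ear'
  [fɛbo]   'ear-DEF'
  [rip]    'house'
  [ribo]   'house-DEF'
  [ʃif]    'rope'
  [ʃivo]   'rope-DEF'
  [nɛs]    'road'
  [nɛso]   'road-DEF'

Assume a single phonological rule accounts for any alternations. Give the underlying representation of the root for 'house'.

/rib/

'house' shows [p] ~ [b] at the end of the stem ([rip] vs [ribo]).
Compare 'mountain', with invariant [p] in [lup] and [lupo]: an analysis with underlying /p/ and a rule producing [b] before the DEF suffix would wrongly predict alternation here too.
The alternation reflects word-final obstruent devoicing: voiced obstruents become voiceless word-finally. /b/ is underlying.
Hence 'house' is /rib/ underlyingly.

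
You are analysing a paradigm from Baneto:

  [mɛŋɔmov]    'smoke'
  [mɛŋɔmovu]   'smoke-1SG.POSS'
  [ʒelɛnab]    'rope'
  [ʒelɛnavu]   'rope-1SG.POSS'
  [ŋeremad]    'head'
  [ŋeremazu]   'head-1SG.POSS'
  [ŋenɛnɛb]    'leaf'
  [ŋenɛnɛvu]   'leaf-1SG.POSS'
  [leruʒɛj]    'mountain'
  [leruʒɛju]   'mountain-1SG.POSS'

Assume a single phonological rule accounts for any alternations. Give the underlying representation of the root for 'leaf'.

/ŋenɛnɛb/

'leaf' shows [b] ~ [v] at the end of the stem ([ŋenɛnɛb] vs [ŋenɛnɛvu]).
But 'smoke' keeps [v] in both environments ([mɛŋɔmov], [mɛŋɔmovu]), so there is no rule changing /v/ to [b] in isolation.
The underlying segment must be /b/; voiced stops become fricatives between vowels, yielding [v] there.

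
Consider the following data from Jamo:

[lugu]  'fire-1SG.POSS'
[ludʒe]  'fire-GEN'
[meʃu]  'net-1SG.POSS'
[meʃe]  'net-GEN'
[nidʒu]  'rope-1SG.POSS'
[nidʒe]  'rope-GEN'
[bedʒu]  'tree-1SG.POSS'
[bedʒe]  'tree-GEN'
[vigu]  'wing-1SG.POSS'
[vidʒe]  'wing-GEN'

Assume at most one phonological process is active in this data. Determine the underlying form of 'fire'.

The stem for 'fire' ends in [g] in [lugu] but [dʒ] in [ludʒe].
But 'tree' keeps [dʒ] in both environments ([bedʒu], [bedʒe]), so there is no rule changing /dʒ/ to [g] before the 1SG.POSS suffix.
The underlying segment must be /g/; /g/ becomes palato-alveolar [dʒ] before a front vowel, yielding [dʒ] there.
The underlying form of 'fire' is therefore /lug/.

/lug/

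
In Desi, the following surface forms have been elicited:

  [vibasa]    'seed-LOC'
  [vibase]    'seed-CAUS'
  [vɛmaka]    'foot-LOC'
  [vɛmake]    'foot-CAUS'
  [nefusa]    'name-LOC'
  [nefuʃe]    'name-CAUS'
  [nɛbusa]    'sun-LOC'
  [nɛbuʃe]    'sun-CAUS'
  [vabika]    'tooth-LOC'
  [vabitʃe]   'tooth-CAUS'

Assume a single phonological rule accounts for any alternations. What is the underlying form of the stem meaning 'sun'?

The root 'sun' surfaces as [nɛbusa] and [nɛbuʃe], with a stem-final [s] ~ [ʃ] alternation.
The stem 'seed' ([vibasa], [vibase]) shows [s] unchanged in both environments, so [s] cannot be basic with [ʃ] derived before the CAUS suffix.
The alternation reflects depalatalization: palato-alveolar /tʃ/ and /ʃ/ become [k] and [s] when no front vowel follows. /ʃ/ is underlying.

/nɛbuʃ/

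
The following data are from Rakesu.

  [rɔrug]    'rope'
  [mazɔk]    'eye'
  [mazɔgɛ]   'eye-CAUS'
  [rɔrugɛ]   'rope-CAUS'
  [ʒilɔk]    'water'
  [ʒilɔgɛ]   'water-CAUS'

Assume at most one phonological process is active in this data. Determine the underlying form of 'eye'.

'eye' shows [k] ~ [g] at the end of the stem ([mazɔk] vs [mazɔgɛ]).
If /g/ were underlying and a rule turned it into [k] in isolation, 'rope' would also alternate; but it has [g] in both [rɔrug] and [rɔrugɛ].
Therefore /k/ is basic and [g] is derived by intervocalic voicing (voiceless stops become voiced between vowels).

/mazɔk/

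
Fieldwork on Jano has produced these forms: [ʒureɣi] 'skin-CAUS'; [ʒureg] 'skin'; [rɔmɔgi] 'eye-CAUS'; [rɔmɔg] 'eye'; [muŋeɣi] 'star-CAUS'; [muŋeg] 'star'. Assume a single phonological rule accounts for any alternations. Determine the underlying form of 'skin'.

'skin' shows [ɣ] ~ [g] at the end of the stem ([ʒureɣi] vs [ʒureg]).
Compare 'eye', with invariant [g] in [rɔmɔgi] and [rɔmɔg]: an analysis with underlying /g/ and a rule producing [ɣ] before the CAUS suffix would wrongly predict alternation here too.
The underlying segment must be /ɣ/; voiced fricatives become stops word-finally, yielding [g] there.

/ʒureɣ/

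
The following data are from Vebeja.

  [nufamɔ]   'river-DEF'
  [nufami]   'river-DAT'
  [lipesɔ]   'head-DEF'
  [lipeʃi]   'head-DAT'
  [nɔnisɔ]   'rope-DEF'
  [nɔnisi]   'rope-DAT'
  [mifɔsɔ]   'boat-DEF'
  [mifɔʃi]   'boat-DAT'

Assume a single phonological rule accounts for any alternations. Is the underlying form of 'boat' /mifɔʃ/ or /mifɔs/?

/mifɔʃ/

The root 'boat' surfaces as [mifɔsɔ] and [mifɔʃi], with a stem-final [s] ~ [ʃ] alternation.
The stem 'rope' ([nɔnisɔ], [nɔnisi]) shows [s] unchanged in both environments, so [s] cannot be basic with [ʃ] derived before the DAT suffix.
So /ʃ/ is underlying, and a rule of depalatalization — palato-alveolar /ʃ/ becomes [s] when no front vowel follows — gives [s].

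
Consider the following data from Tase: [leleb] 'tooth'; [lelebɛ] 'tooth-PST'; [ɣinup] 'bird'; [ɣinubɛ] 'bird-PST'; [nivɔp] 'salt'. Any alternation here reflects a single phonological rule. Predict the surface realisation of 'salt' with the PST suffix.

In [ɣinup] and [ɣinubɛ] the final segment of 'bird' alternates: [p] ~ [b].
The stem 'tooth' ([leleb], [lelebɛ]) shows [b] unchanged in both environments, so [b] cannot be basic with [p] derived in isolation.
The underlying segment must be /p/; voiceless stops become voiced between vowels, yielding [b] there.
The one attested form of 'salt', [nivɔp], shows underlying /nivɔp/. Applying the same rule between vowels gives [nivɔbɛ].

[nivɔbɛ]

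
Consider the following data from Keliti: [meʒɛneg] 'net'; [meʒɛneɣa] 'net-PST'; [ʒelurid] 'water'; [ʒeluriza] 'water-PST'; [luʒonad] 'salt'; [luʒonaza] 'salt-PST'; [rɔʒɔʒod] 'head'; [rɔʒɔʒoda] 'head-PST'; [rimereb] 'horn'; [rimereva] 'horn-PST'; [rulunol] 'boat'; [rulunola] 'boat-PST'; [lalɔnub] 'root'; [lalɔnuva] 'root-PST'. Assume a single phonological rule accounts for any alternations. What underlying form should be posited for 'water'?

The stem for 'water' ends in [d] in [ʒelurid] but [z] in [ʒeluriza].
Compare 'head', with invariant [d] in [rɔʒɔʒod] and [rɔʒɔʒoda]: an analysis with underlying /d/ and a rule producing [z] before the PST suffix would wrongly predict alternation here too.
The underlying segment must be /z/; voiced fricatives become stops word-finally, yielding [d] there.
So 'water' = /ʒeluriz/.

/ʒeluriz/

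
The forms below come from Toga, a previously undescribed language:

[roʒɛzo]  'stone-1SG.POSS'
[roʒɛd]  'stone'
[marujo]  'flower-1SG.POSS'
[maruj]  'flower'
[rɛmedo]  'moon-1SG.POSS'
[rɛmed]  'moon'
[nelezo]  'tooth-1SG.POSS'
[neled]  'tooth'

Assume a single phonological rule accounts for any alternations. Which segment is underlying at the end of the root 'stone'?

'stone' shows [z] ~ [d] at the end of the stem ([roʒɛzo] vs [roʒɛd]).
Compare 'moon', with invariant [d] in [rɛmedo] and [rɛmed]: an analysis with underlying /d/ and a rule producing [z] before the 1SG.POSS suffix would wrongly predict alternation here too.
So /z/ is underlying, and a rule of word-final hardening — voiced fricatives become stops word-finally — gives [d].

/z/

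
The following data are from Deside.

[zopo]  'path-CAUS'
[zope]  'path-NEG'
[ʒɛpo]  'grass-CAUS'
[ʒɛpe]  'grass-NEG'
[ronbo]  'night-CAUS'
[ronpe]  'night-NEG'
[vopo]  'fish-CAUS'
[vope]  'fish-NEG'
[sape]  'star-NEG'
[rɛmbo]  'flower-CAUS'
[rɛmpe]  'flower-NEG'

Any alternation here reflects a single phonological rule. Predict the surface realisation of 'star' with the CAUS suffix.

[sapo]

The CAUS suffix surfaces as [-bo] and [-po], depending on the final segment of the stem.
By contrast the NEG suffix keeps its initial [p] throughout — that segment must be underlying.
So the underlying form is /-bo/, and voiced stops become voiceless after a vowel.
After 'star', which ends in a vowel, the suffix surfaces as [-po], giving [sapo].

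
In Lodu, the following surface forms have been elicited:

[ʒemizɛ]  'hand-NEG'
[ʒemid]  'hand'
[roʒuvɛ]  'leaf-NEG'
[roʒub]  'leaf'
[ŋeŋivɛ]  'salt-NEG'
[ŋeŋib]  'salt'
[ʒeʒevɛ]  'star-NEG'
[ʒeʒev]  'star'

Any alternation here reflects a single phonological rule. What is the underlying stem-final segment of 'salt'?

/b/

In [ŋeŋivɛ] and [ŋeŋib] the final segment of 'salt' alternates: [v] ~ [b].
But 'star' keeps [v] in both environments ([ʒeʒevɛ], [ʒeʒev]), so there is no rule changing /v/ to [b] in isolation.
The underlying segment must be /b/; voiced stops become fricatives between vowels, yielding [v] there.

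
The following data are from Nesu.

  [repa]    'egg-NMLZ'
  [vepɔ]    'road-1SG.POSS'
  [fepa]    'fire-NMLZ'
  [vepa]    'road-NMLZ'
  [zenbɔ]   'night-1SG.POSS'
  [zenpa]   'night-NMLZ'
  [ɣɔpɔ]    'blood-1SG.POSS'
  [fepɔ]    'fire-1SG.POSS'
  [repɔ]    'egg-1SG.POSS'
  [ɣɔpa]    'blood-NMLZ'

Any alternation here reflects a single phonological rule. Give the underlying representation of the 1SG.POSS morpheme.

/-bɔ/

The 1SG.POSS suffix surfaces as [-bɔ] and [-pɔ], depending on the final segment of the stem.
The NMLZ suffix, which begins with [p], is invariant after every stem; so [p] is not altered by any rule here.
So the underlying form is /-bɔ/, and voiced stops become voiceless after a vowel.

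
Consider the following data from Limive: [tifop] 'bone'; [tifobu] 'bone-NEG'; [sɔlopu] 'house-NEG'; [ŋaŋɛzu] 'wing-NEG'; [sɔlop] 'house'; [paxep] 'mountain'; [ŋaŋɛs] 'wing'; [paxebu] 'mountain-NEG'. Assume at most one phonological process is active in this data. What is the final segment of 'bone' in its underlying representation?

/b/

'bone' shows [p] ~ [b] at the end of the stem ([tifop] vs [tifobu]).
Compare 'house', with invariant [p] in [sɔlop] and [sɔlopu]: an analysis with underlying /p/ and a rule producing [b] before the NEG suffix would wrongly predict alternation here too.
So /b/ is underlying, and a rule of word-final obstruent devoicing — voiced obstruents become voiceless word-finally — gives [p].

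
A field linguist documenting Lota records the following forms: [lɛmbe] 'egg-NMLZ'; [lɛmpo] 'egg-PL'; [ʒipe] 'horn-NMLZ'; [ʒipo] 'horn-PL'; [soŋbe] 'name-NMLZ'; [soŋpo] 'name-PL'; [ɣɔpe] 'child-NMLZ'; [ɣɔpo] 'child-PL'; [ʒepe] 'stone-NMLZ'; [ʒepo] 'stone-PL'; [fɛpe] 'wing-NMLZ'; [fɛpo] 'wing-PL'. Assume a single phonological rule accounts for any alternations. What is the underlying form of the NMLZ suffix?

/-be/

The NMLZ suffix surfaces as [-be] and [-pe], depending on the final segment of the stem.
The PL suffix, which begins with [p], is invariant after every stem; so [p] is not altered by any rule here.
So the underlying form is /-be/, and voiced stops become voiceless after a vowel.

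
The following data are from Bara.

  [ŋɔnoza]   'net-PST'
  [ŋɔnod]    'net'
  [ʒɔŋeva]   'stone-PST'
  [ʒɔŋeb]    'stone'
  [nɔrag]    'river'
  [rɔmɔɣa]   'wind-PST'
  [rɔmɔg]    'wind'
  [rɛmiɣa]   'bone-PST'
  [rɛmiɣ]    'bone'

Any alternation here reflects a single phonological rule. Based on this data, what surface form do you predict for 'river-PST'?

[nɔraɣa]

The root 'wind' surfaces as [rɔmɔɣa] and [rɔmɔg], with a stem-final [ɣ] ~ [g] alternation.
Compare 'bone', with invariant [ɣ] in [rɛmiɣa] and [rɛmiɣ]: an analysis with underlying /ɣ/ and a rule producing [g] in isolation would wrongly predict alternation here too.
Therefore /g/ is basic and [ɣ] is derived by intervocalic spirantization (voiced stops become fricatives between vowels).
From [nɔrag] the stem 'river' is /nɔrag/; between vowels this yields [nɔraɣa].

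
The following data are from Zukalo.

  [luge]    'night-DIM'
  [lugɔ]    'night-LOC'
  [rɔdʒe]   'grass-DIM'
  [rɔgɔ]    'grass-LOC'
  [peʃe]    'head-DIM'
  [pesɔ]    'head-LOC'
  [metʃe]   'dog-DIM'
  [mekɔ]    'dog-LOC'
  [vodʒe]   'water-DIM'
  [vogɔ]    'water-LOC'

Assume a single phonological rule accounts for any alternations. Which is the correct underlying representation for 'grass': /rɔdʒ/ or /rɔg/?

/rɔdʒ/

The stem for 'grass' ends in [dʒ] in [rɔdʒe] but [g] in [rɔgɔ].
If /g/ were underlying and a rule turned it into [dʒ] before the DIM suffix, 'night' would also alternate; but it has [g] in both [luge] and [lugɔ].
The underlying segment must be /dʒ/; palato-alveolar /tʃ/, /dʒ/ and /ʃ/ become [k], [g] and [s] when no front vowel follows, yielding [g] there.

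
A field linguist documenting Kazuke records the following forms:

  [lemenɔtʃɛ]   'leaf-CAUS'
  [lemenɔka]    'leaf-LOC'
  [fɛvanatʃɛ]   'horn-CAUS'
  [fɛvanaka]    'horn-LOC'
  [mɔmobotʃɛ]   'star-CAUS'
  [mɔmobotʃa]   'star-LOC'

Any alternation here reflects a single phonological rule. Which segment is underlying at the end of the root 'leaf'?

/k/

The stem for 'leaf' ends in [tʃ] in [lemenɔtʃɛ] but [k] in [lemenɔka].
But 'star' keeps [tʃ] in both environments ([mɔmobotʃɛ], [mɔmobotʃa]), so there is no rule changing /tʃ/ to [k] before the LOC suffix.
Therefore /k/ is basic and [tʃ] is derived by palatalization before a front vowel (/k/ becomes palato-alveolar [tʃ] before a front vowel).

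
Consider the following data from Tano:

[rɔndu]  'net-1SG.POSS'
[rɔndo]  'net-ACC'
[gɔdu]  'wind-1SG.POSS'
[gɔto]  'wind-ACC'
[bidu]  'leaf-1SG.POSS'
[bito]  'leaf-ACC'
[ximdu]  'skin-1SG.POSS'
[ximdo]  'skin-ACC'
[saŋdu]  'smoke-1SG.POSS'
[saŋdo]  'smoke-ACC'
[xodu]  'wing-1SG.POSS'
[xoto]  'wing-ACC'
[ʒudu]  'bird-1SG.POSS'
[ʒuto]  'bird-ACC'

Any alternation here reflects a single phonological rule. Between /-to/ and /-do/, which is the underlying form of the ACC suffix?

/-to/

The ACC morpheme has two allomorphs, [-do] and [-to].
The 1SG.POSS suffix, which begins with [d], is invariant after every stem; so [d] is not altered by any rule here.
So the underlying form is /-to/, and voiceless stops become voiced after a nasal.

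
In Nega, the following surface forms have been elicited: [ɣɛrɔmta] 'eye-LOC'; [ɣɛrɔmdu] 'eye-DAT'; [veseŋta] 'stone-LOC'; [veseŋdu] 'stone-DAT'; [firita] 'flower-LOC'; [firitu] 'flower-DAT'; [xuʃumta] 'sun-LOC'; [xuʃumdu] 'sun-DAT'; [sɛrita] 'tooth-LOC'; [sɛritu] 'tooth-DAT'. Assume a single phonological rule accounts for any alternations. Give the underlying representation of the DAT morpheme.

The DAT morpheme has two allomorphs, [-du] and [-tu].
By contrast the LOC suffix keeps its initial [t] throughout — that segment must be underlying.
The DAT suffix is therefore /-du/ underlyingly, with post-vocalic devoicing: voiced stops become voiceless after a vowel.

/-du/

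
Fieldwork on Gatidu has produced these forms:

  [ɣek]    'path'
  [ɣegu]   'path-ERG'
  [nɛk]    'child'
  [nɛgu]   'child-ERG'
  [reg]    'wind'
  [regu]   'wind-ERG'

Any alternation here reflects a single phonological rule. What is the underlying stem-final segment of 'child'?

In [nɛk] and [nɛgu] the final segment of 'child' alternates: [k] ~ [g].
The stem 'wind' ([reg], [regu]) shows [g] unchanged in both environments, so [g] cannot be basic with [k] derived in isolation.
Therefore /k/ is basic and [g] is derived by intervocalic voicing (voiceless stops become voiced between vowels).

/k/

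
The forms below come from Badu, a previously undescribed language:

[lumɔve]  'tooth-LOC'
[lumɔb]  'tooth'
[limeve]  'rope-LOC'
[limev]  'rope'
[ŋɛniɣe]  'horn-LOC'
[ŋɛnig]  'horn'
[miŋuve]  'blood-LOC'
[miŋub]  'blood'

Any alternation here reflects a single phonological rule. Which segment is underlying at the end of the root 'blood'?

/b/

'blood' shows [v] ~ [b] at the end of the stem ([miŋuve] vs [miŋub]).
Compare 'rope', with invariant [v] in [limeve] and [limev]: an analysis with underlying /v/ and a rule producing [b] in isolation would wrongly predict alternation here too.
The underlying segment must be /b/; voiced stops become fricatives between vowels, yielding [v] there.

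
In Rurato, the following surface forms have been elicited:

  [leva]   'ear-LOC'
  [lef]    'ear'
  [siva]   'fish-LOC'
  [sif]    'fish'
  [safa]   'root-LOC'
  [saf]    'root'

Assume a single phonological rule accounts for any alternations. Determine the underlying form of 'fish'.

The stem for 'fish' ends in [v] in [siva] but [f] in [sif].
The stem 'root' ([safa], [saf]) shows [f] unchanged in both environments, so [f] cannot be basic with [v] derived before the LOC suffix.
The underlying segment must be /v/; voiced obstruents become voiceless word-finally, yielding [f] there.

/siv/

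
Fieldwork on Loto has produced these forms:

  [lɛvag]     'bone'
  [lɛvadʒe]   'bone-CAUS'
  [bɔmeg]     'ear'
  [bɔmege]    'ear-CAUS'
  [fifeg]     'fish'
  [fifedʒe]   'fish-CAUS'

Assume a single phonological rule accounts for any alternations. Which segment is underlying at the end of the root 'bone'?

/dʒ/

The root 'bone' surfaces as [lɛvag] and [lɛvadʒe], with a stem-final [g] ~ [dʒ] alternation.
Compare 'ear', with invariant [g] in [bɔmeg] and [bɔmege]: an analysis with underlying /g/ and a rule producing [dʒ] before the CAUS suffix would wrongly predict alternation here too.
The alternation reflects depalatalization: palato-alveolar /dʒ/ becomes [g] when no front vowel follows. /dʒ/ is underlying.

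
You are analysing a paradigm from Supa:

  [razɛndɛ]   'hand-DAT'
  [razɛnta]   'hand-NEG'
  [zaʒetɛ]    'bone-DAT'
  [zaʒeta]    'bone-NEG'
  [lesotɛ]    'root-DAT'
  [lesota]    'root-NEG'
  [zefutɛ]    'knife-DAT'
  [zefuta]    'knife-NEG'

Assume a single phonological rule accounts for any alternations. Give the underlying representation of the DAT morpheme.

/-dɛ/

The DAT suffix surfaces as [-dɛ] and [-tɛ], depending on the final segment of the stem.
By contrast the NEG suffix keeps its initial [t] throughout — that segment must be underlying.
The DAT suffix is therefore /-dɛ/ underlyingly, with post-vocalic devoicing: voiced stops become voiceless after a vowel.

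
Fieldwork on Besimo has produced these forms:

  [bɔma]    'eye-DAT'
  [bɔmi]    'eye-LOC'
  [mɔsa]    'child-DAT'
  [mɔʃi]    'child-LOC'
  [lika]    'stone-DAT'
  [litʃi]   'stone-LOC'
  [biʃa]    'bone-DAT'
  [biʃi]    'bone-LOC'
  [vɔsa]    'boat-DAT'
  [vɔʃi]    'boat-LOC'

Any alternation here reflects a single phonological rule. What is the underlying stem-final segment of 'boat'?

/s/

The root 'boat' surfaces as [vɔsa] and [vɔʃi], with a stem-final [s] ~ [ʃ] alternation.
The stem 'bone' ([biʃa], [biʃi]) shows [ʃ] unchanged in both environments, so [ʃ] cannot be basic with [s] derived before the DAT suffix.
The alternation reflects palatalization before a front vowel: /k/ and /s/ become palato-alveolar [tʃ] and [ʃ] before a front vowel. /s/ is underlying.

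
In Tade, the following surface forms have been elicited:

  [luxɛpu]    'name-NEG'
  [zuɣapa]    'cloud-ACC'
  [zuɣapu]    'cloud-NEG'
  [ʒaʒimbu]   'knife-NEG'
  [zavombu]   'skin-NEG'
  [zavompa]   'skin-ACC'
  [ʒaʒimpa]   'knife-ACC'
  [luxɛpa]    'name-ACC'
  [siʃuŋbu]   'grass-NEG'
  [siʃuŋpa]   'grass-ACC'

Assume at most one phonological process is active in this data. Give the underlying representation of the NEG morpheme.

/-bu/

The NEG morpheme has two allomorphs, [-bu] and [-pu].
The ACC suffix, which begins with [p], is invariant after every stem; so [p] is not altered by any rule here.
So the underlying form is /-bu/, and voiced stops become voiceless after a vowel.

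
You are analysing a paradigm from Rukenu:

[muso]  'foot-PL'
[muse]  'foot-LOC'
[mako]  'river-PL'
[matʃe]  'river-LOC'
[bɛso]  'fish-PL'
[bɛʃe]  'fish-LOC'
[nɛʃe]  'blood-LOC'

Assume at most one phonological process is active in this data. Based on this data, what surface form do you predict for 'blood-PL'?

[nɛso]

The stem for 'fish' ends in [s] in [bɛso] but [ʃ] in [bɛʃe].
If /s/ were underlying and a rule turned it into [ʃ] before the LOC suffix, 'foot' would also alternate; but it has [s] in both [muso] and [muse].
The underlying segment must be /ʃ/; palato-alveolar /tʃ/ and /ʃ/ become [k] and [s] when no front vowel follows, yielding [s] there.
The one attested form of 'blood', [nɛʃe], shows underlying /nɛʃ/. Applying the same rule when no front vowel follows gives [nɛso].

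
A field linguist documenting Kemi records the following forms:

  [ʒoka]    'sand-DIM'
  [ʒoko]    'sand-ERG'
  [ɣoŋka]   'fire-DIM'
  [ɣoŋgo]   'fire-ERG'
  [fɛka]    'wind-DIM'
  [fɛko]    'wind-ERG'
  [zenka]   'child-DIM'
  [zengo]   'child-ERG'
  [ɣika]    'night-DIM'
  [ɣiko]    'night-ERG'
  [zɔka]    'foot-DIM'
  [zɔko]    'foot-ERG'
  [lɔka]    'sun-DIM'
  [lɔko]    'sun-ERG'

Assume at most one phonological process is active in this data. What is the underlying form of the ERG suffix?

/-go/

The ERG suffix surfaces as [-go] and [-ko], depending on the final segment of the stem.
By contrast the DIM suffix keeps its initial [k] throughout — that segment must be underlying.
So the underlying form is /-go/, and voiced stops become voiceless after a vowel.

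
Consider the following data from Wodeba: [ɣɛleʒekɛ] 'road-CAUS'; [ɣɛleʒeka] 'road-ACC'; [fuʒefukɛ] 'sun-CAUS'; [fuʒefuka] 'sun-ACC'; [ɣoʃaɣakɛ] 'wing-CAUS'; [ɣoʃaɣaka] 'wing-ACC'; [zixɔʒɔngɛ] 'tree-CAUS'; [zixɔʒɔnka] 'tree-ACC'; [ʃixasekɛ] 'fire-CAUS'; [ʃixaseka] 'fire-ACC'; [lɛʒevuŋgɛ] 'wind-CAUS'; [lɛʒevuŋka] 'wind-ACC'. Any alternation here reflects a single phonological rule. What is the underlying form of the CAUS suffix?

The CAUS suffix surfaces as [-gɛ] and [-kɛ], depending on the final segment of the stem.
The ACC suffix, which begins with [k], is invariant after every stem; so [k] is not altered by any rule here.
So the underlying form is /-gɛ/, and voiced stops become voiceless after a vowel.

/-gɛ/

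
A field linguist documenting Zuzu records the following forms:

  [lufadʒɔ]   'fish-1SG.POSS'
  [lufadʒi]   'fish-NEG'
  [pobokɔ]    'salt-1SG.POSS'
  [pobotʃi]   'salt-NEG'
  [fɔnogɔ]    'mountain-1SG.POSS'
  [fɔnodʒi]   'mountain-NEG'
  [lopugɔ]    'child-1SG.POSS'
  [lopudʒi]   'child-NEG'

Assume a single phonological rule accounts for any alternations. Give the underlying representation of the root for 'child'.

In [lopugɔ] and [lopudʒi] the final segment of 'child' alternates: [g] ~ [dʒ].
The stem 'fish' ([lufadʒɔ], [lufadʒi]) shows [dʒ] unchanged in both environments, so [dʒ] cannot be basic with [g] derived before the 1SG.POSS suffix.
The alternation reflects palatalization before a front vowel: /k/ and /g/ become palato-alveolar [tʃ] and [dʒ] before a front vowel. /g/ is underlying.
The underlying form of 'child' is therefore /lopug/.

/lopug/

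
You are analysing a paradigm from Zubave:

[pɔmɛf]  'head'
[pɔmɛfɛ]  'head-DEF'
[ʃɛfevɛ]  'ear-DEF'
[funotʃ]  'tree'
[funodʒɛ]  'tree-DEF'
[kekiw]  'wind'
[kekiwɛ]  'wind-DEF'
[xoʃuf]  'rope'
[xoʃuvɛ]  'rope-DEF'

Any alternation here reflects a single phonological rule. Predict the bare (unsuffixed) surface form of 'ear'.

[ʃɛfef]

The root 'rope' surfaces as [xoʃuf] and [xoʃuvɛ], with a stem-final [f] ~ [v] alternation.
The stem 'head' ([pɔmɛf], [pɔmɛfɛ]) shows [f] unchanged in both environments, so [f] cannot be basic with [v] derived before the DEF suffix.
Therefore /v/ is basic and [f] is derived by word-final obstruent devoicing (voiced obstruents become voiceless word-finally).
From [ʃɛfevɛ] the stem 'ear' is /ʃɛfev/; word-finally this yields [ʃɛfef].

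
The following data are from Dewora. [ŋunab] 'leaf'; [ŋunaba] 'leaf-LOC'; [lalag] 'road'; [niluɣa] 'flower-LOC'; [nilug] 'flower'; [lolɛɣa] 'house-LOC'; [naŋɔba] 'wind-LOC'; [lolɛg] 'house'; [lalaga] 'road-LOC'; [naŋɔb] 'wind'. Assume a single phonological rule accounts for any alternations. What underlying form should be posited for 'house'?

/lolɛɣ/

'house' shows [g] ~ [ɣ] at the end of the stem ([lolɛg] vs [lolɛɣa]).
Compare 'road', with invariant [g] in [lalag] and [lalaga]: an analysis with underlying /g/ and a rule producing [ɣ] before the LOC suffix would wrongly predict alternation here too.
So /ɣ/ is underlying, and a rule of word-final hardening — voiced fricatives become stops word-finally — gives [g].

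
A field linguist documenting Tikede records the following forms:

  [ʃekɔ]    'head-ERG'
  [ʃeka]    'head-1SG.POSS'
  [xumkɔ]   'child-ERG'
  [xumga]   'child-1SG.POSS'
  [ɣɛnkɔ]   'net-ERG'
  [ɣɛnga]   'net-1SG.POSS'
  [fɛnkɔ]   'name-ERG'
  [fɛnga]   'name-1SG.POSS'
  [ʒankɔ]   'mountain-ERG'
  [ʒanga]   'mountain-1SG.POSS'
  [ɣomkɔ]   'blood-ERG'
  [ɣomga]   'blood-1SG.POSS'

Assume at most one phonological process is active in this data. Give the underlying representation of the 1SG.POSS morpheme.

The 1SG.POSS morpheme has two allomorphs, [-ga] and [-ka].
By contrast the ERG suffix keeps its initial [k] throughout — that segment must be underlying.
The 1SG.POSS suffix is therefore /-ga/ underlyingly, with post-vocalic devoicing: voiced stops become voiceless after a vowel.

/-ga/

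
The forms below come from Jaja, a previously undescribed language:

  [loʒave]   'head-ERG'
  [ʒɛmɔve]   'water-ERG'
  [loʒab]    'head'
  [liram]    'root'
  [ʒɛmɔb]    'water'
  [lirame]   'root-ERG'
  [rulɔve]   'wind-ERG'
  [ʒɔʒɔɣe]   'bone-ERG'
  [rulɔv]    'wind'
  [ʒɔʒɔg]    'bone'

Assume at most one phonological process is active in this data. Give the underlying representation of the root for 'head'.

/loʒab/

'head' shows [b] ~ [v] at the end of the stem ([loʒab] vs [loʒave]).
The stem 'wind' ([rulɔv], [rulɔve]) shows [v] unchanged in both environments, so [v] cannot be basic with [b] derived in isolation.
The underlying segment must be /b/; voiced stops become fricatives between vowels, yielding [v] there.
Hence 'head' is /loʒab/ underlyingly.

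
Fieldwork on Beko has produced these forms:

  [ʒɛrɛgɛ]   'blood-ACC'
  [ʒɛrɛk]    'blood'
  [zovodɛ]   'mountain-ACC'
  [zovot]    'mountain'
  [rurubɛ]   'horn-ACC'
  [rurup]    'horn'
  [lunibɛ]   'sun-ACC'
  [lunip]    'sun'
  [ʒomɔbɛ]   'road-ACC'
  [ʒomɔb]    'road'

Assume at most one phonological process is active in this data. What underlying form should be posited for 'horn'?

/rurup/

'horn' shows [b] ~ [p] at the end of the stem ([rurubɛ] vs [rurup]).
If /b/ were underlying and a rule turned it into [p] in isolation, 'road' would also alternate; but it has [b] in both [ʒomɔbɛ] and [ʒomɔb].
The alternation reflects intervocalic voicing: voiceless stops become voiced between vowels. /p/ is underlying.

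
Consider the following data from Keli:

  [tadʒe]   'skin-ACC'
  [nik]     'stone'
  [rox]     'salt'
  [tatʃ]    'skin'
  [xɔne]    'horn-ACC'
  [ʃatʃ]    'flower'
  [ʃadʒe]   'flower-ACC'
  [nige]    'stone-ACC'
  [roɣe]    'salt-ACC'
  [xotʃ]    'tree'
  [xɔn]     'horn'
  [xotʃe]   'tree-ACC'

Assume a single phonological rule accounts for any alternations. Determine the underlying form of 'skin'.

The stem for 'skin' ends in [dʒ] in [tadʒe] but [tʃ] in [tatʃ].
But 'tree' keeps [tʃ] in both environments ([xotʃe], [xotʃ]), so there is no rule changing /tʃ/ to [dʒ] before the ACC suffix.
The alternation reflects word-final obstruent devoicing: voiced obstruents become voiceless word-finally. /dʒ/ is underlying.
The underlying form of 'skin' is therefore /tadʒ/.

/tadʒ/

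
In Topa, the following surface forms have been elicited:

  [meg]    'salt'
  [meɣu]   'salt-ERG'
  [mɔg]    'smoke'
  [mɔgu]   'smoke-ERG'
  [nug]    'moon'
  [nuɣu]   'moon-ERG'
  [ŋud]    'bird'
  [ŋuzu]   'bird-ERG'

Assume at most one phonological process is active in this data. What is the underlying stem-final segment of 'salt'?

/ɣ/

The root 'salt' surfaces as [meg] and [meɣu], with a stem-final [g] ~ [ɣ] alternation.
The stem 'smoke' ([mɔg], [mɔgu]) shows [g] unchanged in both environments, so [g] cannot be basic with [ɣ] derived before the ERG suffix.
The alternation reflects word-final hardening: voiced fricatives become stops word-finally. /ɣ/ is underlying.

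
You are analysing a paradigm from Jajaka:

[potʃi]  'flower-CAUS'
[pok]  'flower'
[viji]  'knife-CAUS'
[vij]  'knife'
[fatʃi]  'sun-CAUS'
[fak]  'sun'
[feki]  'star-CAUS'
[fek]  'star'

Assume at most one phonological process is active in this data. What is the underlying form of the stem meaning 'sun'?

/fatʃ/

The stem for 'sun' ends in [tʃ] in [fatʃi] but [k] in [fak].
If /k/ were underlying and a rule turned it into [tʃ] before the CAUS suffix, 'star' would also alternate; but it has [k] in both [feki] and [fek].
Therefore /tʃ/ is basic and [k] is derived by depalatalization (palato-alveolar /tʃ/ becomes [k] when no front vowel follows).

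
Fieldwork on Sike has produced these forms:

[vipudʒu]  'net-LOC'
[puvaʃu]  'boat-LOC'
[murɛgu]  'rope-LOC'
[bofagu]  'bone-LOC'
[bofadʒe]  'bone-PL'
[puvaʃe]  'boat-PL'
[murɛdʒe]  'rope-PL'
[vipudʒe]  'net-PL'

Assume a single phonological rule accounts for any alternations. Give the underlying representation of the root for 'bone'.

The stem for 'bone' ends in [g] in [bofagu] but [dʒ] in [bofadʒe].
The stem 'net' ([vipudʒu], [vipudʒe]) shows [dʒ] unchanged in both environments, so [dʒ] cannot be basic with [g] derived before the LOC suffix.
The underlying segment must be /g/; /g/ becomes palato-alveolar [dʒ] before a front vowel, yielding [dʒ] there.
So 'bone' = /bofag/.

/bofag/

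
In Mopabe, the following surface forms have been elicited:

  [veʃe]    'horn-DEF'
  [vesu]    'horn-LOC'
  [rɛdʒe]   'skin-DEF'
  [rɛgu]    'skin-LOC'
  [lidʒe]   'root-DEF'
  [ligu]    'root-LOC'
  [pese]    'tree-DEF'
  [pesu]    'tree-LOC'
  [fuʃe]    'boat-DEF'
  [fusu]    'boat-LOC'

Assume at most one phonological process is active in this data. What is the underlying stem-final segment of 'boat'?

In [fuʃe] and [fusu] the final segment of 'boat' alternates: [ʃ] ~ [s].
But 'tree' keeps [s] in both environments ([pese], [pesu]), so there is no rule changing /s/ to [ʃ] before the DEF suffix.
Therefore /ʃ/ is basic and [s] is derived by depalatalization (palato-alveolar /dʒ/ and /ʃ/ become [g] and [s] when no front vowel follows).

/ʃ/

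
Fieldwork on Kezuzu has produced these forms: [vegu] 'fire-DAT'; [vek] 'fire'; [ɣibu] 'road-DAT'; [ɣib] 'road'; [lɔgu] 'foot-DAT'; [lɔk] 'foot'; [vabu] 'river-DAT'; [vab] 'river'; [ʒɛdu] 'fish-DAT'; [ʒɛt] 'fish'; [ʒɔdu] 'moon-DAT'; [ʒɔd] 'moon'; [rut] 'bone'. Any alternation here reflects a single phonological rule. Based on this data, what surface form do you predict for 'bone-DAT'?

The stem for 'fish' ends in [d] in [ʒɛdu] but [t] in [ʒɛt].
The stem 'moon' ([ʒɔdu], [ʒɔd]) shows [d] unchanged in both environments, so [d] cannot be basic with [t] derived in isolation.
The underlying segment must be /t/; voiceless stops become voiced between vowels, yielding [d] there.
The one attested form of 'bone', [rut], shows underlying /rut/. Applying the same rule between vowels gives [rudu].

[rudu]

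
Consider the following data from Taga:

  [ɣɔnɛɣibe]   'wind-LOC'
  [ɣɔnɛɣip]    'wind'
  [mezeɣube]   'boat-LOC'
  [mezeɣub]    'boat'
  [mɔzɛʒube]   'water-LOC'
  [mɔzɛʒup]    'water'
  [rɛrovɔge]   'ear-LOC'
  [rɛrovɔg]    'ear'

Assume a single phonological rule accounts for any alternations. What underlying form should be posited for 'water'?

/mɔzɛʒup/

The root 'water' surfaces as [mɔzɛʒube] and [mɔzɛʒup], with a stem-final [b] ~ [p] alternation.
If /b/ were underlying and a rule turned it into [p] in isolation, 'boat' would also alternate; but it has [b] in both [mezeɣube] and [mezeɣub].
So /p/ is underlying, and a rule of intervocalic voicing — voiceless stops become voiced between vowels — gives [b].
Hence 'water' is /mɔzɛʒup/ underlyingly.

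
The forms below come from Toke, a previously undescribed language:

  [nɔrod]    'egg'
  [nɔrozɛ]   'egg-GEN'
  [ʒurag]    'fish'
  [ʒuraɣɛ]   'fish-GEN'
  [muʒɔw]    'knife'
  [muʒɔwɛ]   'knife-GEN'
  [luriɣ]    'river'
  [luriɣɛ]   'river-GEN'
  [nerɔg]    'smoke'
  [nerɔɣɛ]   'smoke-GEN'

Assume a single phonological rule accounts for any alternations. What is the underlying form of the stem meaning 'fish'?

/ʒurag/

In [ʒurag] and [ʒuraɣɛ] the final segment of 'fish' alternates: [g] ~ [ɣ].
The stem 'river' ([luriɣ], [luriɣɛ]) shows [ɣ] unchanged in both environments, so [ɣ] cannot be basic with [g] derived in isolation.
So /g/ is underlying, and a rule of intervocalic spirantization — voiced stops become fricatives between vowels — gives [ɣ].
The underlying form of 'fish' is therefore /ʒurag/.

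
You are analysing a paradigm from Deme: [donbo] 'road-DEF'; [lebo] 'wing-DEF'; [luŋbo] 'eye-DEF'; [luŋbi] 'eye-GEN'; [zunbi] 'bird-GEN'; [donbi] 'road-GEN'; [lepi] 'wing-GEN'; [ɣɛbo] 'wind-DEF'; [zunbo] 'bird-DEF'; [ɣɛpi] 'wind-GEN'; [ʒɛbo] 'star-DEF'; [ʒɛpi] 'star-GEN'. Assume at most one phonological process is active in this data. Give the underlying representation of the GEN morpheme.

/-pi/

The GEN suffix surfaces as [-bi] and [-pi], depending on the final segment of the stem.
The DEF suffix, which begins with [b], is invariant after every stem; so [b] is not altered by any rule here.
The GEN suffix is therefore /-pi/ underlyingly, with post-nasal voicing: voiceless stops become voiced after a nasal.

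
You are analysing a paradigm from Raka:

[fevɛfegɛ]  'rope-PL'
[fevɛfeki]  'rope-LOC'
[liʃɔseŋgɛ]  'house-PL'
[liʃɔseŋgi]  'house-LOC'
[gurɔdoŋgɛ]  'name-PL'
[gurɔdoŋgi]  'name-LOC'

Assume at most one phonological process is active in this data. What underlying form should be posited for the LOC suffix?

The LOC morpheme has two allomorphs, [-gi] and [-ki].
The PL suffix, which begins with [g], is invariant after every stem; so [g] is not altered by any rule here.
So the underlying form is /-ki/, and voiceless stops become voiced after a nasal.

/-ki/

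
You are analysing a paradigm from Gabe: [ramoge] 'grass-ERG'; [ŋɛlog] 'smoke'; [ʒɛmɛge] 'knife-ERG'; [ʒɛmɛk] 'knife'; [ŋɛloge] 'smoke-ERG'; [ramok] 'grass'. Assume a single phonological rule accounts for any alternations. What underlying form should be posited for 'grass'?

/ramok/

The root 'grass' surfaces as [ramoge] and [ramok], with a stem-final [g] ~ [k] alternation.
If /g/ were underlying and a rule turned it into [k] in isolation, 'smoke' would also alternate; but it has [g] in both [ŋɛloge] and [ŋɛlog].
The underlying segment must be /k/; voiceless stops become voiced between vowels, yielding [g] there.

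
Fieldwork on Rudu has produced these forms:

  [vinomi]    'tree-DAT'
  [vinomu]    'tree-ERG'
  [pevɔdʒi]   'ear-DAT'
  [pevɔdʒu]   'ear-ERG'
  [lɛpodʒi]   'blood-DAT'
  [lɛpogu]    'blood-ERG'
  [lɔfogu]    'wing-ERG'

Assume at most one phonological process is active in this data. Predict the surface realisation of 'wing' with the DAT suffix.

In [lɛpodʒi] and [lɛpogu] the final segment of 'blood' alternates: [dʒ] ~ [g].
If /dʒ/ were underlying and a rule turned it into [g] before the ERG suffix, 'ear' would also alternate; but it has [dʒ] in both [pevɔdʒi] and [pevɔdʒu].
The underlying segment must be /g/; /g/ becomes palato-alveolar [dʒ] before a front vowel, yielding [dʒ] there.
The one attested form of 'wing', [lɔfogu], shows underlying /lɔfog/. Applying the same rule before a front vowel gives [lɔfodʒi].

[lɔfodʒi]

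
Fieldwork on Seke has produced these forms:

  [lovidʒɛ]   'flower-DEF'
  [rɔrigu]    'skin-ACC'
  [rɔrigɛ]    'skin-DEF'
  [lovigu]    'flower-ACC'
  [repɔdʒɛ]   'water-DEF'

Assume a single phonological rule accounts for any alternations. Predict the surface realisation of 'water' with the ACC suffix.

[repɔgu]

'flower' shows [g] ~ [dʒ] at the end of the stem ([lovigu] vs [lovidʒɛ]).
The stem 'skin' ([rɔrigu], [rɔrigɛ]) shows [g] unchanged in both environments, so [g] cannot be basic with [dʒ] derived before the DEF suffix.
Therefore /dʒ/ is basic and [g] is derived by depalatalization (palato-alveolar /dʒ/ becomes [g] when no front vowel follows).
From [repɔdʒɛ] the stem 'water' is /repɔdʒ/; when no front vowel follows this yields [repɔgu].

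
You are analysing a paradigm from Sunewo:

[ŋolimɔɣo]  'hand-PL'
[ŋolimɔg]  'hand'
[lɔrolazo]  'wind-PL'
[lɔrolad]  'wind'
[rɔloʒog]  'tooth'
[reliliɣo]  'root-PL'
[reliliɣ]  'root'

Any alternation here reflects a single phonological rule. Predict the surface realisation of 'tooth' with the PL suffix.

[rɔloʒoɣo]

'hand' shows [ɣ] ~ [g] at the end of the stem ([ŋolimɔɣo] vs [ŋolimɔg]).
If /ɣ/ were underlying and a rule turned it into [g] in isolation, 'root' would also alternate; but it has [ɣ] in both [reliliɣo] and [reliliɣ].
So /g/ is underlying, and a rule of intervocalic spirantization — voiced stops become fricatives between vowels — gives [ɣ].
From [rɔloʒog] the stem 'tooth' is /rɔloʒog/; between vowels this yields [rɔloʒoɣo].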